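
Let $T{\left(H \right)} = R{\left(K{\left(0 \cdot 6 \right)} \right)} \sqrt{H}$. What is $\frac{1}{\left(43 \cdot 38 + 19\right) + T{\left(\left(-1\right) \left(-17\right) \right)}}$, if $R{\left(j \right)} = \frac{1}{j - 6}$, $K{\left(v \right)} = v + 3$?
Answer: $\frac{14877}{24591664} + \frac{3 \sqrt{17}}{24591664} \approx 0.00060546$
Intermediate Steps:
$K{\left(v \right)} = 3 + v$
$R{\left(j \right)} = \frac{1}{-6 + j}$
$T{\left(H \right)} = - \frac{\sqrt{H}}{3}$ ($T{\left(H \right)} = \frac{\sqrt{H}}{-6 + \left(3 + 0 \cdot 6\right)} = \frac{\sqrt{H}}{-6 + \left(3 + 0\right)} = \frac{\sqrt{H}}{-6 + 3} = \frac{\sqrt{H}}{-3} = - \frac{\sqrt{H}}{3}$)
$\frac{1}{\left(43 \cdot 38 + 19\right) + T{\left(\left(-1\right) \left(-17\right) \right)}} = \frac{1}{\left(43 \cdot 38 + 19\right) - \frac{\sqrt{\left(-1\right) \left(-17\right)}}{3}} = \frac{1}{\left(1634 + 19\right) - \frac{\sqrt{17}}{3}} = \frac{1}{1653 - \frac{\sqrt{17}}{3}}$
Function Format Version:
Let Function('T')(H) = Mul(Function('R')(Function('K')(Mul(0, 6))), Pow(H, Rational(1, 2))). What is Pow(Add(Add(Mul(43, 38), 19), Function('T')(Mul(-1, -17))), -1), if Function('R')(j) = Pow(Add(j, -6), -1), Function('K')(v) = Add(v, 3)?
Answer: Add(Rational(14877, 24591664), Mul(Rational(3, 24591664), Pow(17, Rational(1, 2)))) ≈ 0.00060546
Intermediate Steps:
Function('K')(v) = Add(3, v)
Function('R')(j) = Pow(Add(-6, j), -1)
Function('T')(H) = Mul(Rational(-1, 3), Pow(H, Rational(1, 2))) (Function('T')(H) = Mul(Pow(Add(-6, Add(3, Mul(0, 6))), -1), Pow(H, Rational(1, 2))) = Mul(Pow(Add(-6, Add(3, 0)), -1), Pow(H, Rational(1, 2))) = Mul(Pow(Add(-6, 3), -1), Pow(H, Rational(1, 2))) = Mul(Pow(-3, -1), Pow(H, Rational(1, 2))) = Mul(Rational(-1, 3), Pow(H, Rational(1, 2))))
Pow(Add(Add(Mul(43, 38), 19), Function('T')(Mul(-1, -17))), -1) = Pow(Add(Add(Mul(43, 38), 19), Mul(Rational(-1, 3), Pow(Mul(-1, -17), Rational(1, 2)))), -1) = Pow(Add(Add(1634, 19), Mul(Rational(-1, 3), Pow(17, Rational(1, 2)))), -1) = Pow(Add(1653, Mul(Rational(-1, 3), Pow(17, Rational(1, 2)))), -1)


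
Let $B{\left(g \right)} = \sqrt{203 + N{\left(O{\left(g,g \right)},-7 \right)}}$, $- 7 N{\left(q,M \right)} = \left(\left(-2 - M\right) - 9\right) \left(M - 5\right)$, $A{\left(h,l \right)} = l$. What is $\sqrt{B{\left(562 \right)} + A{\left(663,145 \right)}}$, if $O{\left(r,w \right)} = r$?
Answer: $\frac{\sqrt{7105 + 7 \sqrt{9611}}}{7} \approx 12.61$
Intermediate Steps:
$N{\left(q,M \right)} = - \frac{\left(-11 - M\right) \left(-5 + M\right)}{7}$ ($N{\left(q,M \right)} = - \frac{\left(\left(-2 - M\right) - 9\right) \left(M - 5\right)}{7} = - \frac{\left(-11 - M\right) \left(-5 + M\right)}{7}$)
$B{\left(g \right)} = \frac{\sqrt{9611}}{7}$ ($B{\left(g \right)} = \sqrt{203 + \left(- \frac{55}{7} + \frac{\left(-7\right)^{2}}{7} + \frac{6}{7} \left(-7\right)\right)} = \sqrt{203 - \frac{48}{7}} = \sqrt{\frac{1373}{7}} = \frac{\sqrt{9611}}{7}$)
$\sqrt{B{\left(562 \right)} + A{\left(663,145 \right)}} = \sqrt{\frac{\sqrt{9611}}{7} + 145} = \sqrt{145 + \frac{\sqrt{9611}}{7}}$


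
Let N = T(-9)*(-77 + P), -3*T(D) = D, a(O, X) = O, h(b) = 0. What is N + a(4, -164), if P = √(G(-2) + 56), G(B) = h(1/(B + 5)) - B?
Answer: -227 + 3*√58 ≈ -204.15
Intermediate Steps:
T(D) = -D/3
G(B) = -B (G(B) = 0 - B = -B)
P = √58 (P = √(-1*(-2) + 56) = √(2 + 56) = √58 ≈ 7.6158)
N = -231 + 3*√58 (N = (-⅓*(-9))*(-77 + √58) = 3*(-77 + √58) = -231 + 3*√58 ≈ -208.15)
N + a(4, -164) = (-231 + 3*√58) + 4 = -227 + 3*√58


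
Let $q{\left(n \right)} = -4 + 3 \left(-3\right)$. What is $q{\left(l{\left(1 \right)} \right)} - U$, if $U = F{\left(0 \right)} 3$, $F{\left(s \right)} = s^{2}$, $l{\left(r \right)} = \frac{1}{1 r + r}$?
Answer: $-13$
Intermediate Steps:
$l{\left(r \right)} = \frac{1}{2 r}$ ($l{\left(r \right)} = \frac{1}{r + r} = \frac{1}{2 r}$)
$q{\left(n \right)} = -13$ ($q{\left(n \right)} = -4 - 9 = -13$)
$U = 0$ ($U = 0^{2} \cdot 3 = 0 \cdot 3 = 0$)
$q{\left(l{\left(1 \right)} \right)} - U = -13 - 0 = -13 + 0 = -13$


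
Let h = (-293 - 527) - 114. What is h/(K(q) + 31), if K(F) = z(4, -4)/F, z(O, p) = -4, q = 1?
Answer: -934/27 ≈ -34.593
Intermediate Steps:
K(F) = -4/F
h = -934 (h = -820 - 114 = -934)
h/(K(q) + 31) = -934/(-4/1 + 31) = -934/(-4*1 + 31) = -934/(-4 + 31) = -934/27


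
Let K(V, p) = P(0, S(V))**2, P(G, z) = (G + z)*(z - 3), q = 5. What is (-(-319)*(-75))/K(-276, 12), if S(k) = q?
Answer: -957/4 ≈ -239.25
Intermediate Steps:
S(k) = 5
P(G, z) = (-3 + z)*(G + z) (P(G, z) = (G + z)*(-3 + z) = (-3 + z)*(G + z))
K(V, p) = 100 (K(V, p) = (5**2 - 3*0 - 3*5 + 0*5)**2 = (25 + 0 - 15 + 0)**2 = 10**2 = 100)
(-(-319)*(-75))/K(-276, 12) = -(-319)*(-75)/100 = -1*23925*(1/100) = -23925*1/100 = -957/4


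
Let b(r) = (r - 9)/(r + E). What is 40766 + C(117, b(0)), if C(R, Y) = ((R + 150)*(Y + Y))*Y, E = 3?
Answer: 45572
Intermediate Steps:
b(r) = (-9 + r)/(3 + r) (b(r) = (r - 9)/(r + 3) = (-9 + r)/(3 + r))
C(R, Y) = 2*Y²*(150 + R) (C(R, Y) = ((150 + R)*(2*Y))*Y = (2*Y*(150 + R))*Y = 2*Y²*(150 + R))
40766 + C(117, b(0)) = 40766 + 2*((-9 + 0)/(3 + 0))²*(150 + 117) = 40766 + 2*(-9/3)²*267 = 40766 + 2*((⅓)*(-9))²*267 = 40766 + 2*(-3)²*267 = 40766 + 2*9*267 = 40766 + 4806 = 45572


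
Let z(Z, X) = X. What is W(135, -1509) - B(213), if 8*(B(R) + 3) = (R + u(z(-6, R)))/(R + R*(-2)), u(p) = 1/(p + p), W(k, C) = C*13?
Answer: -14237790317/725904 ≈ -19614.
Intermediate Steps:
W(k, C) = 13*C
u(p) = 1/(2*p)
B(R) = -3 - (R + 1/(2*R))/(8*R) (B(R) = -3 + ((R + 1/(2*R))/(R + R*(-2)))/8 = -3 + ((R + 1/(2*R))/(R - 2*R))/8 = -3 + ((R + 1/(2*R))/((-R)))/8 = -3 + ((R + 1/(2*R))*(-1/R))/8 = -3 + (-(R + 1/(2*R))/R)/8 = -3 - (R + 1/(2*R))/(8*R))
W(135, -1509) - B(213) = 13*(-1509) - (-25/8 - 1/16/213²) = -19617 - (-25/8 - 1/16*1/45369) = -19617 - (-25/8 - 1/725904) = -19617 - 1*(-2268451/725904) = -19617 + 2268451/725904 = -14237790317/725904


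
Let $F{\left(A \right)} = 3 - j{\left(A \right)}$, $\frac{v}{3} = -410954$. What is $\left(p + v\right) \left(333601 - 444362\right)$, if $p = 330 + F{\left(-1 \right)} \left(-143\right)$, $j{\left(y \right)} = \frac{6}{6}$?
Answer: $136548154498$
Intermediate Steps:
$v = -1232862$ ($v = 3 \left(-410954\right) = -1232862$)
$j{\left(y \right)} = 1$ ($j{\left(y \right)} = 6 \cdot \frac{1}{6} = 1$)
$F{\left(A \right)} = 2$ ($F{\left(A \right)} = 3 - 1 = 2$)
$p = 44$ ($p = 330 + 2 \left(-143\right) = 330 - 286 = 44$)
$\left(p + v\right) \left(333601 - 444362\right) = \left(44 - 1232862\right) \left(333601 - 444362\right) = \left(-1232818\right) \left(-110761\right) = 136548154498$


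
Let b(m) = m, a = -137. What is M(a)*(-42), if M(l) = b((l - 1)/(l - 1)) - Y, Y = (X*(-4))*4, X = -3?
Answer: 1974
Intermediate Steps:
Y = 48 (Y = -3*(-4)*4 = 12*4 = 48)
M(l) = -47 (M(l) = (l - 1)/(l - 1) - 1*48 = (-1 + l)/(-1 + l) - 48 = 1 - 48 = -47)
M(a)*(-42) = -47*(-42) = 1974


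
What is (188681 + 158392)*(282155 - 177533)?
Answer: 36311471406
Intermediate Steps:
(188681 + 158392)*(282155 - 177533) = 347073*104622 = 36311471406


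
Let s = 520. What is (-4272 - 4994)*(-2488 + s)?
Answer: 18235488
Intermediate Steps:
(-4272 - 4994)*(-2488 + s) = (-4272 - 4994)*(-2488 + 520) = -9266*(-1968) = 18235488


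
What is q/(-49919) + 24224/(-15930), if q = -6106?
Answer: -555984638/397604835 ≈ -1.3983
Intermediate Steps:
q/(-49919) + 24224/(-15930) = -6106/(-49919) + 24224/(-15930) = -6106*(-1/49919) + 24224*(-1/15930) = 6106/49919 - 12112/7965 = -555984638/397604835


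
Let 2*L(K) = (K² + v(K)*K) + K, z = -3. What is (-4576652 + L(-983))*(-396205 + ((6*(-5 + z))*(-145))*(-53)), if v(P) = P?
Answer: 5525221230265/2 ≈ 2.7626e+12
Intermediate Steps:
L(K) = K² + K/2 (L(K) = ((K² + K*K) + K)/2 = ((K² + K²) + K)/2 = (2*K² + K)/2 = (K + 2*K²)/2 = K² + K/2)
(-4576652 + L(-983))*(-396205 + ((6*(-5 + z))*(-145))*(-53)) = (-4576652 - 983*(½ - 983))*(-396205 + ((6*(-5 - 3))*(-145))*(-53)) = (-4576652 - 983*(-1965/2))*(-396205 + ((6*(-8))*(-145))*(-53)) = (-4576652 + 1931595/2)*(-396205 - 48*(-145)*(-53)) = -7221709*(-396205 + 6960*(-53))/2 = -7221709*(-396205 - 368880)/2 = -7221709/2*(-765085) = 5525221230265/2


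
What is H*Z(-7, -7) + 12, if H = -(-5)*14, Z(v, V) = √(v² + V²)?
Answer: 12 + 490*√2 ≈ 704.96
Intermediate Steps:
Z(v, V) = √(V² + v²)
H = 70 (H = -1*(-70) = 70)
H*Z(-7, -7) + 12 = 70*√((-7)² + (-7)²) + 12 = 70*√(49 + 49) + 12 = 70*√98 + 12 = 70*(7*√2) + 12 = 490*√2 + 12 = 12 + 490*√2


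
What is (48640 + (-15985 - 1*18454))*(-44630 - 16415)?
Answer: -866900045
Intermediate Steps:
(48640 + (-15985 - 1*18454))*(-44630 - 16415) = (48640 + (-15985 - 18454))*(-61045) = (48640 - 34439)*(-61045) = 14201*(-61045) = -866900045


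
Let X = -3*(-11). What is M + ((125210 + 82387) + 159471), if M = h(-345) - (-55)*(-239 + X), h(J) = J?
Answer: 355393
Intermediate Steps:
X = 33
M = -11675 (M = -345 - (-55)*(-239 + 33) = -345 - (-55)*(-206) = -345 - 1*11330 = -345 - 11330 = -11675)
M + ((125210 + 82387) + 159471) = -11675 + ((125210 + 82387) + 159471) = -11675 + (207597 + 159471) = -11675 + 367068 = 355393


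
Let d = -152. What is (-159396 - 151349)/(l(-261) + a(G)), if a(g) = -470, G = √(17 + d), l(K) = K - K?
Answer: 62149/94 ≈ 661.16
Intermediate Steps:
l(K) = 0
G = 3*I*√15 (G = √(17 - 152) = √(-135) = 3*I*√15 ≈ 11.619*I)
(-159396 - 151349)/(l(-261) + a(G)) = (-159396 - 151349)/(0 - 470) = -310745/(-470) = -310745*(-1/470) = 62149/94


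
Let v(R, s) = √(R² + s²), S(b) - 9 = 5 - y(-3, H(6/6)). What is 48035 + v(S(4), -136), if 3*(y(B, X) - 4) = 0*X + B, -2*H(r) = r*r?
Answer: 48035 + √18617 ≈ 48171.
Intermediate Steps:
H(r) = -r²/2 (H(r) = -r*r/2 = -r²/2)
y(B, X) = 4 + B/3 (y(B, X) = 4 + (0*X + B)/3 = 4 + (0 + B)/3 = 4 + B/3)
S(b) = 11 (S(b) = 9 + (5 - (4 + (⅓)*(-3))) = 9 + (5 - (4 - 1)) = 9 + (5 - 1*3) = 9 + (5 - 3) = 9 + 2 = 11)
48035 + v(S(4), -136) = 48035 + √(11² + (-136)²) = 48035 + √(121 + 18496) = 48035 + √18617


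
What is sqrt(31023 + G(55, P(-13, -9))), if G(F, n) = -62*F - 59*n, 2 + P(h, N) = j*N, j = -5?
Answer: 2*sqrt(6269) ≈ 158.35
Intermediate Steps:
P(h, N) = -2 - 5*N
sqrt(31023 + G(55, P(-13, -9))) = sqrt(31023 + (-62*55 - 59*(-2 - 5*(-9)))) = sqrt(31023 + (-3410 - 59*(-2 + 45))) = sqrt(31023 + (-3410 - 59*43)) = sqrt(31023 + (-3410 - 2537)) = sqrt(31023 - 5947) = sqrt(25076) = 2*sqrt(6269)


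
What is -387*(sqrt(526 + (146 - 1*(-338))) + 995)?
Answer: -385065 - 387*sqrt(1010) ≈ -3.9736e+5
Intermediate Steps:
-387*(sqrt(526 + (146 - 1*(-338))) + 995) = -387*(sqrt(526 + (146 + 338)) + 995) = -387*(sqrt(526 + 484) + 995) = -387*(sqrt(1010) + 995) = -387*(995 + sqrt(1010)) = -385065 - 387*sqrt(1010)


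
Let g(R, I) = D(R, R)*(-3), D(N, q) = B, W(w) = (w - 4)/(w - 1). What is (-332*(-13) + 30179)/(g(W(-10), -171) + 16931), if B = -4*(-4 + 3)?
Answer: 34495/16919 ≈ 2.0388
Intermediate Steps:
W(w) = (-4 + w)/(-1 + w)
B = 4 (B = -4*(-1) = 4)
D(N, q) = 4
g(R, I) = -12 (g(R, I) = 4*(-3) = -12)
(-332*(-13) + 30179)/(g(W(-10), -171) + 16931) = (-332*(-13) + 30179)/(-12 + 16931) = (4316 + 30179)/16919 = 34495*(1/16919) = 34495/16919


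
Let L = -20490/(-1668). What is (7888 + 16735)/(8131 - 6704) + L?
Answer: 11718399/396706 ≈ 29.539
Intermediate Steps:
L = 3415/278 (L = -20490*(-1/1668) = 3415/278 ≈ 12.284)
(7888 + 16735)/(8131 - 6704) + L = (7888 + 16735)/(8131 - 6704) + 3415/278 = 24623/1427 + 3415/278 = 11718399/396706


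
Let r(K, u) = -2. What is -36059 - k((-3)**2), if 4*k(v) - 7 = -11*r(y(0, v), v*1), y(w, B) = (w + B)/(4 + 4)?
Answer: -144265/4 ≈ -36066.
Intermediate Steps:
y(w, B) = B/8 + w/8 (y(w, B) = (B + w)/8 = (B + w)*(1/8) = B/8 + w/8)
k(v) = 29/4 (k(v) = 7/4 + (-11*(-2))/4 = 7/4 + (1/4)*22 = 7/4 + 11/2 = 29/4)
-36059 - k((-3)**2) = -36059 - 1*29/4 = -36059 - 29/4 = -144265/4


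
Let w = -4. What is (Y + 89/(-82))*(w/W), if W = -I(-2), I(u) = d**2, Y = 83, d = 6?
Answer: 2239/246 ≈ 9.1016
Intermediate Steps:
I(u) = 36 (I(u) = 6**2 = 36)
W = -36 (W = -1*36 = -36)
(Y + 89/(-82))*(w/W) = (83 + 89/(-82))*(-4/(-36)) = (83 + 89*(-1/82))*(-4*(-1/36)) = (83 - 89/82)*(1/9) = (6717/82)*(1/9) = 2239/246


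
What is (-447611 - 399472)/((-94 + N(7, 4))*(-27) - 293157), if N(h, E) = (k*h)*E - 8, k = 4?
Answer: 282361/97809 ≈ 2.8869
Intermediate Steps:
N(h, E) = -8 + 4*E*h (N(h, E) = (4*h)*E - 8 = 4*E*h - 8 = -8 + 4*E*h)
(-447611 - 399472)/((-94 + N(7, 4))*(-27) - 293157) = (-447611 - 399472)/((-94 + (-8 + 4*4*7))*(-27) - 293157) = -847083/((-94 + (-8 + 112))*(-27) - 293157) = -847083/((-94 + 104)*(-27) - 293157) = -847083/(10*(-27) - 293157) = -847083/(-270 - 293157) = -847083/(-293427) = -847083*(-1/293427) = 282361/97809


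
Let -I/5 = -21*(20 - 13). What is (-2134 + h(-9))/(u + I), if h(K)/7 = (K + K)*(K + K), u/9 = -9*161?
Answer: -67/6153 ≈ -0.010889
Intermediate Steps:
u = -13041 (u = 9*(-9*161) = 9*(-1449) = -13041)
h(K) = 28*K² (h(K) = 7*((K + K)*(K + K)) = 7*((2*K)*(2*K)) = 7*(4*K²) = 28*K²)
I = 735 (I = -(-105)*(20 - 13) = -(-105)*7 = -5*(-147) = 735)
(-2134 + h(-9))/(u + I) = (-2134 + 28*(-9)²)/(-13041 + 735) = (-2134 + 28*81)/(-12306) = (-2134 + 2268)*(-1/12306) = 134*(-1/12306) = -67/6153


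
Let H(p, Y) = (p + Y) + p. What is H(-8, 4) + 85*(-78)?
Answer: -6642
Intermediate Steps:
H(p, Y) = Y + 2*p (H(p, Y) = (Y + p) + p = Y + 2*p)
H(-8, 4) + 85*(-78) = (4 + 2*(-8)) + 85*(-78) = (4 - 16) - 6630 = -12 - 6630 = -6642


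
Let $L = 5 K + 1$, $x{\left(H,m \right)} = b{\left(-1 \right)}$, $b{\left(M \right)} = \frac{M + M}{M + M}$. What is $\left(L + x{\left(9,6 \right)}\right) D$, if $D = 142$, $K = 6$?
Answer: $4544$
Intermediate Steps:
$b{\left(M \right)} = 1$ ($b{\left(M \right)} = \frac{2 M}{2 M} = 2 M \frac{1}{2 M} = 1$)
$x{\left(H,m \right)} = 1$
$L = 31$ ($L = 5 \cdot 6 + 1 = 30 + 1 = 31$)
$\left(L + x{\left(9,6 \right)}\right) D = \left(31 + 1\right) 142 = 32 \cdot 142 = 4544$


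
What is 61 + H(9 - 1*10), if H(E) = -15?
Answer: 46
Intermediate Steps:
61 + H(9 - 1*10) = 61 - 15 = 46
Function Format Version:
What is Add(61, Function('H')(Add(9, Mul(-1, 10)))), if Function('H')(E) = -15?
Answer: 46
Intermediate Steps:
Add(61, Function('H')(Add(9, Mul(-1, 10)))) = Add(61, -15) = 46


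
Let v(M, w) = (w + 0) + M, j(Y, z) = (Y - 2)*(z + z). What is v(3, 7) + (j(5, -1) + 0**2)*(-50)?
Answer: 310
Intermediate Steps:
j(Y, z) = 2*z*(-2 + Y) (j(Y, z) = (-2 + Y)*(2*z) = 2*z*(-2 + Y))
v(M, w) = M + w (v(M, w) = w + M = M + w)
v(3, 7) + (j(5, -1) + 0**2)*(-50) = (3 + 7) + (2*(-1)*(-2 + 5) + 0**2)*(-50) = 10 + (2*(-1)*3 + 0)*(-50) = 10 + (-6 + 0)*(-50) = 10 - 6*(-50) = 10 + 300 = 310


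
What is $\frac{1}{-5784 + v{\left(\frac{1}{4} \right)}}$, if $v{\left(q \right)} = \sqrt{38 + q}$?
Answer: $- \frac{7712}{44606157} - \frac{2 \sqrt{17}}{44606157} \approx -0.00017308$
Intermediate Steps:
$\frac{1}{-5784 + v{\left(\frac{1}{4} \right)}} = \frac{1}{-5784 + \sqrt{38 + \frac{1}{4}}} = \frac{1}{-5784 + \sqrt{\frac{153}{4}}} = \frac{1}{-5784 + \frac{3 \sqrt{17}}{2}}$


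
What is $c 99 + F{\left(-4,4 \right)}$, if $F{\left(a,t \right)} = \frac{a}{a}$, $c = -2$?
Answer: $-197$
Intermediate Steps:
$F{\left(a,t \right)} = 1$
$c 99 + F{\left(-4,4 \right)} = \left(-2\right) 99 + 1 = -198 + 1 = -197$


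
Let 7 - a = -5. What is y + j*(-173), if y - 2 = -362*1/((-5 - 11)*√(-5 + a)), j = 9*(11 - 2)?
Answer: -14011 + 181*√7/56 ≈ -14002.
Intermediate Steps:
a = 12 (a = 7 - 1*(-5) = 7 + 5 = 12)
j = 81 (j = 9*9 = 81)
y = 2 + 181*√7/56 (y = 2 - 362*1/((-5 - 11)*√(-5 + 12)) = 2 - 362*(-√7/112) = 2 - (-181)*√7/56 = 2 + 181*√7/56 ≈ 10.551)
y + j*(-173) = (2 + 181*√7/56) + 81*(-173) = (2 + 181*√7/56) - 14013 = -14011 + 181*√7/56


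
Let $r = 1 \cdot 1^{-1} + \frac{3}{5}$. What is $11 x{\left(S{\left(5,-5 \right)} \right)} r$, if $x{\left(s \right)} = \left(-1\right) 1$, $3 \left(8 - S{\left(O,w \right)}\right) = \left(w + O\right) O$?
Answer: $- \frac{88}{5} \approx -17.6$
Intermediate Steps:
$S{\left(O,w \right)} = 8 - \frac{O \left(O + w\right)}{3}$ ($S{\left(O,w \right)} = 8 - \frac{\left(w + O\right) O}{3} = 8 - \frac{\left(O + w\right) O}{3} = 8 - \frac{O \left(O + w\right)}{3}$)
$x{\left(s \right)} = -1$
$r = \frac{8}{5}$ ($r = 1 \cdot 1 + 3 \cdot \frac{1}{5} = 1 + \frac{3}{5} = \frac{8}{5} \approx 1.6$)
$11 x{\left(S{\left(5,-5 \right)} \right)} r = 11 \left(-1\right) \frac{8}{5} = \left(-11\right) \frac{8}{5} = - \frac{88}{5}$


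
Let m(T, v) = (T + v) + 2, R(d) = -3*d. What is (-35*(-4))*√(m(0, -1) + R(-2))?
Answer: 140*√7 ≈ 370.41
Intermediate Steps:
m(T, v) = 2 + T + v
(-35*(-4))*√(m(0, -1) + R(-2)) = (-35*(-4))*√((2 + 0 - 1) - 3*(-2)) = 140*√(1 + 6) = 140*√7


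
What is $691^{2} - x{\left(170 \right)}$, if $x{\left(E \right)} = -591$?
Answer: $478072$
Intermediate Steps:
$691^{2} - x{\left(170 \right)} = 691^{2} - -591 = 477481 + 591 = 478072$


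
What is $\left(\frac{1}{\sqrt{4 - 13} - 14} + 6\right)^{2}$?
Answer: $\frac{1478647}{42025} - \frac{7296 i}{42025} \approx 35.185 - 0.17361 i$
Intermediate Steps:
$\left(\frac{1}{\sqrt{4 - 13} - 14} + 6\right)^{2} = \left(\frac{1}{\sqrt{-9} - 14} + 6\right)^{2} = \left(\frac{1}{3 i - 14} + 6\right)^{2} = \left(\frac{1}{-14 + 3 i} + 6\right)^{2} = \left(\frac{-14 - 3 i}{205} + 6\right)^{2} = \left(6 + \frac{-14 - 3 i}{205}\right)^{2}$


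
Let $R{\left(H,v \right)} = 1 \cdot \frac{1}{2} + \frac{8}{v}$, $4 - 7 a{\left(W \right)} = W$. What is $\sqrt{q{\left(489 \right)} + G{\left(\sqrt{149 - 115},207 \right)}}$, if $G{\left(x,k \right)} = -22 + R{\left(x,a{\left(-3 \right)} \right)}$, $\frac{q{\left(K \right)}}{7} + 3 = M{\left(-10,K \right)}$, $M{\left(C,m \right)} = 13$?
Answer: $\frac{\sqrt{226}}{2} \approx 7.5166$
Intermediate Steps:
$a{\left(W \right)} = \frac{4}{7} - \frac{W}{7}$
$R{\left(H,v \right)} = \frac{1}{2} + \frac{8}{v}$ ($R{\left(H,v \right)} = 1 \cdot \frac{1}{2} + \frac{8}{v} = \frac{1}{2} + \frac{8}{v}$)
$q{\left(K \right)} = 70$ ($q{\left(K \right)} = -21 + 7 \cdot 13 = -21 + 91 = 70$)
$G{\left(x,k \right)} = - \frac{27}{2}$ ($G{\left(x,k \right)} = -22 + \frac{16 + \left(\frac{4}{7} - - \frac{3}{7}\right)}{2 \left(\frac{4}{7} - - \frac{3}{7}\right)} = -22 + \frac{16 + \left(\frac{4}{7} + \frac{3}{7}\right)}{2 \left(\frac{4}{7} + \frac{3}{7}\right)} = -22 + \frac{16 + 1}{2 \cdot 1} = -22 + \frac{1}{2} \cdot 1 \cdot 17 = -22 + \frac{17}{2} = - \frac{27}{2}$)
$\sqrt{q{\left(489 \right)} + G{\left(\sqrt{149 - 115},207 \right)}} = \sqrt{70 - \frac{27}{2}} = \sqrt{\frac{113}{2}} = \frac{\sqrt{226}}{2}$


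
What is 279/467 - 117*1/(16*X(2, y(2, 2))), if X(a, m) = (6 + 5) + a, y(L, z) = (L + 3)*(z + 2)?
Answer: 261/7472 ≈ 0.034930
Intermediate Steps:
y(L, z) = (2 + z)*(3 + L) (y(L, z) = (3 + L)*(2 + z) = (2 + z)*(3 + L))
X(a, m) = 11 + a
279/467 - 117*1/(16*X(2, y(2, 2))) = 279/467 - 117*1/(16*(11 + 2)) = 279*(1/467) - 117/(16*13) = 279/467 - 117/208 = 279/467 - 117*1/208 = 279/467 - 9/16 = 261/7472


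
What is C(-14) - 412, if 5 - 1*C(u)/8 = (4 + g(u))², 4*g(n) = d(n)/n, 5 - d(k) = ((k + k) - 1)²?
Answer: -158678/49 ≈ -3238.3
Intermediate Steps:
d(k) = 5 - (-1 + 2*k)² (d(k) = 5 - ((k + k) - 1)² = 5 - (2*k - 1)² = 5 - (-1 + 2*k)²)
g(n) = (5 - (-1 + 2*n)²)/(4*n) (g(n) = ((5 - (-1 + 2*n)²)/n)/4 = (5 - (-1 + 2*n)²)/(4*n))
C(u) = 40 - 8*(5 + 1/u - u)² (C(u) = 40 - 8*(4 + (1 + 1/u - u))² = 40 - 8*(5 + 1/u - u)²)
C(-14) - 412 = (40 - ½*(5 - (-1 + 2*(-14))² + 16*(-14))²/(-14)²) - 412 = (40 - ½*1/196*(5 - (-1 - 28)² - 224)²) - 412 = (40 - ½*1/196*(5 - 1*(-29)² - 224)²) - 412 = (40 - ½*1/196*(5 - 1*841 - 224)²) - 412 = (40 - ½*1/196*(5 - 841 - 224)²) - 412 = (40 - ½*1/196*(-1060)²) - 412 = (40 - ½*1/196*1123600) - 412 = (40 - 140450/49) - 412 = -138490/49 - 412 = -158678/49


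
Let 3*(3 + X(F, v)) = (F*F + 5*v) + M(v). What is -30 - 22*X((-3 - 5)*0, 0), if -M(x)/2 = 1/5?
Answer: 584/15 ≈ 38.933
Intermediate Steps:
M(x) = -2/5
X(F, v) = -47/15 + F**2/3 + 5*v/3 (X(F, v) = -3 + ((F*F + 5*v) - 2/5)/3 = -3 + ((F**2 + 5*v) - 2/5)/3 = -3 + (-2/5 + F**2 + 5*v)/3 = -3 + (-2/15 + F**2/3 + 5*v/3) = -47/15 + F**2/3 + 5*v/3)
-30 - 22*X((-3 - 5)*0, 0) = -30 - 22*(-47/15 + ((-3 - 5)*0)**2/3 + (5/3)*0) = -30 - 22*(-47/15 + (-8*0)**2/3 + 0) = -30 - 22*(-47/15 + (1/3)*0**2 + 0) = -30 - 22*(-47/15 + (1/3)*0 + 0) = -30 - 22*(-47/15 + 0 + 0) = -30 - 22*(-47/15) = -30 + 1034/15 = 584/15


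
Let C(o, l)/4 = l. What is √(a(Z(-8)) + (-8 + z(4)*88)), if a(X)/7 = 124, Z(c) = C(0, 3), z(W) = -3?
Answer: 2*√149 ≈ 24.413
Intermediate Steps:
C(o, l) = 4*l
Z(c) = 12 (Z(c) = 4*3 = 12)
a(X) = 868 (a(X) = 7*124 = 868)
√(a(Z(-8)) + (-8 + z(4)*88)) = √(868 + (-8 - 3*88)) = √(868 + (-8 - 264)) = √(868 - 272) = √596 = 2*√149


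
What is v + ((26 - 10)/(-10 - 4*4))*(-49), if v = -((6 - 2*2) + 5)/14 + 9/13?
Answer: 789/26 ≈ 30.346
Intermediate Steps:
v = 5/26 (v = -((6 - 4) + 5)*(1/14) + 9*(1/13) = -(2 + 5)*(1/14) + 9/13 = -1*7*(1/14) + 9/13 = -7*1/14 + 9/13 = -½ + 9/13 = 5/26 ≈ 0.19231)
v + ((26 - 10)/(-10 - 4*4))*(-49) = 5/26 + ((26 - 10)/(-10 - 4*4))*(-49) = 5/26 + (16/(-10 - 16))*(-49) = 5/26 + (16/(-26))*(-49) = 5/26 + (16*(-1/26))*(-49) = 5/26 - 8/13*(-49) = 5/26 + 392/13 = 789/26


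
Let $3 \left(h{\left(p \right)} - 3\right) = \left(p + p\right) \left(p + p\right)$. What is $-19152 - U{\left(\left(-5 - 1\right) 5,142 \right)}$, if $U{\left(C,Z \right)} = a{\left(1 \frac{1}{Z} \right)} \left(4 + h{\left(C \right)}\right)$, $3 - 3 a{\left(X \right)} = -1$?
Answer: $- \frac{62284}{3} \approx -20761.0$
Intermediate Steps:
$a{\left(X \right)} = \frac{4}{3}$ ($a{\left(X \right)} = 1 - - \frac{1}{3} = 1 + \frac{1}{3} = \frac{4}{3}$)
$h{\left(p \right)} = 3 + \frac{4 p^{2}}{3}$ ($h{\left(p \right)} = 3 + \frac{\left(p + p\right) \left(p + p\right)}{3} = 3 + \frac{2 p 2 p}{3} = 3 + \frac{4 p^{2}}{3}$)
$U{\left(C,Z \right)} = \frac{28}{3} + \frac{16 C^{2}}{9}$ ($U{\left(C,Z \right)} = \frac{4 \left(4 + \left(3 + \frac{4 C^{2}}{3}\right)\right)}{3} = \frac{4 \left(7 + \frac{4 C^{2}}{3}\right)}{3} = \frac{28}{3} + \frac{16 C^{2}}{9}$)
$-19152 - U{\left(\left(-5 - 1\right) 5,142 \right)} = -19152 - \left(\frac{28}{3} + \frac{16 \left(\left(-5 - 1\right) 5\right)^{2}}{9}\right) = -19152 - \left(\frac{28}{3} + \frac{16 \left(\left(-6\right) 5\right)^{2}}{9}\right) = -19152 - \left(\frac{28}{3} + \frac{16 \left(-30\right)^{2}}{9}\right) = -19152 - \left(\frac{28}{3} + \frac{16}{9} \cdot 900\right) = -19152 - \left(\frac{28}{3} + 1600\right) = -19152 - \frac{4828}{3} = - \frac{62284}{3}$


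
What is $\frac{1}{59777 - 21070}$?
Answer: $\frac{1}{38707} \approx 2.5835 \cdot 10^{-5}$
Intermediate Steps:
$\frac{1}{59777 - 21070} = \frac{1}{38707}$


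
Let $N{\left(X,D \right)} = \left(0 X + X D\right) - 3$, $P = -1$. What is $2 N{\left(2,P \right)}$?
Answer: $-10$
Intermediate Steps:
$N{\left(X,D \right)} = -3 + D X$ ($N{\left(X,D \right)} = \left(0 + D X\right) - 3 = D X - 3 = -3 + D X$)
$2 N{\left(2,P \right)} = 2 \left(-3 - 2\right) = 2 \left(-5\right) = -10$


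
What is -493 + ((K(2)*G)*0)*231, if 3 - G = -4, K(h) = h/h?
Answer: -493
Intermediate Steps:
K(h) = 1
G = 7 (G = 3 - 1*(-4) = 3 + 4 = 7)
-493 + ((K(2)*G)*0)*231 = -493 + ((1*7)*0)*231 = -493 + (7*0)*231 = -493 + 0*231 = -493 + 0 = -493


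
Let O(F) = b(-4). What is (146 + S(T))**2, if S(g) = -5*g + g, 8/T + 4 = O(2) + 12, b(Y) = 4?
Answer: 184900/9 ≈ 20544.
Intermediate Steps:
O(F) = 4
T = 2/3 (T = 8/(-4 + (4 + 12)) = 8/(-4 + 16) = 8/12 = 8*(1/12) = 2/3 ≈ 0.66667)
S(g) = -4*g
(146 + S(T))**2 = (146 - 4*2/3)**2 = (146 - 8/3)**2 = (430/3)**2 = 184900/9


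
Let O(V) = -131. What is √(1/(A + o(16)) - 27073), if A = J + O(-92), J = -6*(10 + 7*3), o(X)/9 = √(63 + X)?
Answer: √(-8582142 + 243657*√79)/√(317 - 9*√79) ≈ 164.54*I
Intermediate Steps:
o(X) = 9*√(63 + X)
J = -186 (J = -6*(10 + 21) = -6*31 = -186)
A = -317 (A = -186 - 131 = -317)
√(1/(A + o(16)) - 27073) = √(1/(-317 + 9*√(63 + 16)) - 27073) = √(1/(-317 + 9*√79) - 27073) = √(-27073 + 1/(-317 + 9*√79))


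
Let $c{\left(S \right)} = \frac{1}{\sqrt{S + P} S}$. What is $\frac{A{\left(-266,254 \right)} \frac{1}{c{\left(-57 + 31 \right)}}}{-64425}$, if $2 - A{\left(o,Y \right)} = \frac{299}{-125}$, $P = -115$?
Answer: $\frac{4758 i \sqrt{141}}{2684375} \approx 0.021047 i$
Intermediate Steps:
$A{\left(o,Y \right)} = \frac{549}{125}$ ($A{\left(o,Y \right)} = 2 - \frac{299}{-125} = 2 - 299 \left(- \frac{1}{125}\right) = 2 - - \frac{299}{125} = 2 + \frac{299}{125} = \frac{549}{125}$)
$c{\left(S \right)} = \frac{1}{S \sqrt{-115 + S}}$ ($c{\left(S \right)} = \frac{1}{\sqrt{S - 115} S} = \frac{1}{\sqrt{-115 + S} S} = \frac{1}{S \sqrt{-115 + S}}$)
$\frac{A{\left(-266,254 \right)} \frac{1}{c{\left(-57 + 31 \right)}}}{-64425} = \frac{\frac{549}{125} \frac{1}{\frac{1}{-57 + 31} \frac{1}{\sqrt{-115 + \left(-57 + 31\right)}}}}{-64425} = \frac{549}{125 \frac{1}{\left(-26\right) \sqrt{-115 - 26}}} \left(- \frac{1}{64425}\right) = \frac{549}{125 \left(- \frac{1}{26 i \sqrt{141}}\right)} \left(- \frac{1}{64425}\right) = \frac{549}{125 \left(- \frac{\left(- \frac{1}{141}\right) i \sqrt{141}}{26}\right)} \left(- \frac{1}{64425}\right) = \frac{549}{125 \frac{i \sqrt{141}}{3666}} \left(- \frac{1}{64425}\right) = \frac{549 \left(- 26 i \sqrt{141}\right)}{125} \left(- \frac{1}{64425}\right) = - \frac{14274 i \sqrt{141}}{125} \left(- \frac{1}{64425}\right) = \frac{4758 i \sqrt{141}}{2684375}$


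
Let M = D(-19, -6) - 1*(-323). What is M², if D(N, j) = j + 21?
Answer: 114244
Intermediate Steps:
D(N, j) = 21 + j
M = 338 (M = (21 - 6) - 1*(-323) = 15 + 323 = 338)
M² = 338² = 114244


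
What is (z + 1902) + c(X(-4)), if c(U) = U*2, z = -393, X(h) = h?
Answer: 1501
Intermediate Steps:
c(U) = 2*U
(z + 1902) + c(X(-4)) = (-393 + 1902) + 2*(-4) = 1509 - 8 = 1501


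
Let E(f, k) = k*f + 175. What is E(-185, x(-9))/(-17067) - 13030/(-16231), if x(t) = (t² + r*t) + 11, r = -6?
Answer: 219313965/92338159 ≈ 2.3751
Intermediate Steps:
x(t) = 11 + t² - 6*t (x(t) = (t² - 6*t) + 11 = 11 + t² - 6*t)
E(f, k) = 175 + f*k (E(f, k) = f*k + 175 = 175 + f*k)
E(-185, x(-9))/(-17067) - 13030/(-16231) = (175 - 185*(11 + (-9)² - 6*(-9)))/(-17067) - 13030/(-16231) = (175 - 185*(11 + 81 + 54))*(-1/17067) - 13030*(-1/16231) = (175 - 185*146)*(-1/17067) + 13030/16231 = (175 - 27010)*(-1/17067) + 13030/16231 = -26835*(-1/17067) + 13030/16231 = 8945/5689 + 13030/16231 = 219313965/92338159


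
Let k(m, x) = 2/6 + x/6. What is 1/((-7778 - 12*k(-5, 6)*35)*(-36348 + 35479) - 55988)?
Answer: 1/7189734 ≈ 1.3909e-7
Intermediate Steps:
k(m, x) = 1/3 + x/6 (k(m, x) = 2*(1/6) + x*(1/6) = 1/3 + x/6)
1/((-7778 - 12*k(-5, 6)*35)*(-36348 + 35479) - 55988) = 1/((-7778 - 12*(1/3 + (1/6)*6)*35)*(-36348 + 35479) - 55988) = 1/((-7778 - 12*(1/3 + 1)*35)*(-869) - 55988) = 1/((-7778 - 12*4/3*35)*(-869) - 55988) = 1/((-7778 - 16*35)*(-869) - 55988) = 1/((-7778 - 560)*(-869) - 55988) = 1/(-8338*(-869) - 55988) = 1/(7245722 - 55988) = 1/7189734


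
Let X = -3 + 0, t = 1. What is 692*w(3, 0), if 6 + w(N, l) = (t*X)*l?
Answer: -4152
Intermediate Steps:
X = -3
w(N, l) = -6 - 3*l (w(N, l) = -6 + (1*(-3))*l = -6 - 3*l)
692*w(3, 0) = 692*(-6 - 3*0) = 692*(-6 + 0) = 692*(-6) = -4152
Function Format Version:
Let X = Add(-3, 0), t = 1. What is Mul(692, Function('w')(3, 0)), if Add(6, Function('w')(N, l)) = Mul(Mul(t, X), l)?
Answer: -4152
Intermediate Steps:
X = -3
Function('w')(N, l) = Add(-6, Mul(-3, l)) (Function('w')(N, l) = Add(-6, Mul(Mul(1, -3), l)) = Add(-6, Mul(-3, l)))
Mul(692, Function('w')(3, 0)) = Mul(692, Add(-6, Mul(-3, 0))) = Mul(692, Add(-6, 0)) = Mul(692, -6) = -4152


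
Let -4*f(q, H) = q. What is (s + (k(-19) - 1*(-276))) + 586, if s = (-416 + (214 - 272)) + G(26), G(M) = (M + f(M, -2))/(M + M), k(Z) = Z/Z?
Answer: 3115/8 ≈ 389.38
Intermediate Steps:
f(q, H) = -q/4
k(Z) = 1
G(M) = 3/8 (G(M) = (M - M/4)/(M + M) = (3*M/4)/((2*M)) = (3*M/4)*(1/(2*M)) = 3/8)
s = -3789/8 (s = (-416 + (214 - 272)) + 3/8 = (-416 - 58) + 3/8 = -474 + 3/8 = -3789/8 ≈ -473.63)
(s + (k(-19) - 1*(-276))) + 586 = (-3789/8 + (1 - 1*(-276))) + 586 = (-3789/8 + (1 + 276)) + 586 = (-3789/8 + 277) + 586 = -1573/8 + 586 = 3115/8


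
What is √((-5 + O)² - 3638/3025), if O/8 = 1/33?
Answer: √583483/165 ≈ 4.6295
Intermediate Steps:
O = 8/33 ≈ 0.24242
√((-5 + O)² - 3638/3025) = √((-5 + 8/33)² - 3638/3025) = √((-157/33)² - 3638*1/3025) = √(24649/1089 - 3638/3025) = √(583483/27225) = √583483/165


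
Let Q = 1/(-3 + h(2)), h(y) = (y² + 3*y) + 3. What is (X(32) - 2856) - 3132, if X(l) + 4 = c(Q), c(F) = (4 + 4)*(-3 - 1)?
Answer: -6024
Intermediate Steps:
h(y) = 3 + y² + 3*y
Q = ⅒ (Q = 1/(-3 + (3 + 2² + 3*2)) = 1/(-3 + (3 + 4 + 6)) = 1/(-3 + 13) = 1/10 = ⅒ ≈ 0.10000)
c(F) = -32 (c(F) = 8*(-4) = -32)
X(l) = -36 (X(l) = -4 - 32 = -36)
(X(32) - 2856) - 3132 = (-36 - 2856) - 3132 = -2892 - 3132 = -6024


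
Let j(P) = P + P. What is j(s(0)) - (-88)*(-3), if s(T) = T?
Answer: -264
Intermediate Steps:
j(P) = 2*P
j(s(0)) - (-88)*(-3) = 2*0 - (-88)*(-3) = 0 - 1*264 = 0 - 264 = -264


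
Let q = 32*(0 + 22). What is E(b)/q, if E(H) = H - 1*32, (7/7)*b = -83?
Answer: -115/704 ≈ -0.16335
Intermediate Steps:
b = -83
E(H) = -32 + H (E(H) = H - 32 = -32 + H)
q = 704 (q = 32*22 = 704)
E(b)/q = (-32 - 83)/704 = -115*1/704 = -115/704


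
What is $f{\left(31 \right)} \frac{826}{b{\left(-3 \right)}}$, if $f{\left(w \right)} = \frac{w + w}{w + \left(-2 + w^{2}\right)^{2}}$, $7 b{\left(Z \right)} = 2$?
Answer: $\frac{89621}{459856} \approx 0.19489$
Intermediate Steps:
$b{\left(Z \right)} = \frac{2}{7}$ ($b{\left(Z \right)} = \frac{1}{7} \cdot 2 = \frac{2}{7}$)
$f{\left(w \right)} = \frac{2 w}{w + \left(-2 + w^{2}\right)^{2}}$
$f{\left(31 \right)} \frac{826}{b{\left(-3 \right)}} = 2 \cdot 31 \frac{1}{31 + \left(-2 + 31^{2}\right)^{2}} \frac{826}{\frac{2}{7}} = 2 \cdot 31 \frac{1}{31 + \left(-2 + 961\right)^{2}} \cdot 826 \cdot \frac{7}{2} = 2 \cdot 31 \frac{1}{31 + 959^{2}} \cdot 2891 = 2 \cdot 31 \frac{1}{31 + 919681} \cdot 2891 = 2 \cdot 31 \cdot \frac{1}{919712} \cdot 2891 = \frac{31}{459856} \cdot 2891 = \frac{89621}{459856}$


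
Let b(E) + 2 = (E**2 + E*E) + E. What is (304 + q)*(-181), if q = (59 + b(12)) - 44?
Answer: -111677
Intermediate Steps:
b(E) = -2 + E + 2*E**2 (b(E) = -2 + ((E**2 + E*E) + E) = -2 + ((E**2 + E**2) + E) = -2 + (2*E**2 + E) = -2 + (E + 2*E**2) = -2 + E + 2*E**2)
q = 313 (q = (59 + (-2 + 12 + 2*12**2)) - 44 = (59 + (-2 + 12 + 2*144)) - 44 = (59 + (-2 + 12 + 288)) - 44 = (59 + 298) - 44 = 357 - 44 = 313)
(304 + q)*(-181) = (304 + 313)*(-181) = 617*(-181) = -111677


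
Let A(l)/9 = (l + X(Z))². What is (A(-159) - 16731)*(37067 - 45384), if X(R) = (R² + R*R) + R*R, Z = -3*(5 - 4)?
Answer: -1165086945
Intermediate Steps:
Z = -3 (Z = -3*1 = -3)
X(R) = 3*R² (X(R) = (R² + R²) + R² = 2*R² + R² = 3*R²)
A(l) = 9*(27 + l)² (A(l) = 9*(l + 3*(-3)²)² = 9*(l + 3*9)² = 9*(l + 27)² = 9*(27 + l)²)
(A(-159) - 16731)*(37067 - 45384) = (9*(27 - 159)² - 16731)*(37067 - 45384) = (9*(-132)² - 16731)*(-8317) = (9*17424 - 16731)*(-8317) = (156816 - 16731)*(-8317) = 140085*(-8317) = -1165086945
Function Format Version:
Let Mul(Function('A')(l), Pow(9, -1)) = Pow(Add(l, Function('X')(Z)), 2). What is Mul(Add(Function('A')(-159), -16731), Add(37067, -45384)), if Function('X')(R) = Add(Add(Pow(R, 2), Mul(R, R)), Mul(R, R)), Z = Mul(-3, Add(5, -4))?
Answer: -1165086945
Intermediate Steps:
Z = -3 (Z = Mul(-3, 1) = -3)
Function('X')(R) = Mul(3, Pow(R, 2)) (Function('X')(R) = Add(Add(Pow(R, 2), Pow(R, 2)), Pow(R, 2)) = Add(Mul(2, Pow(R, 2)), Pow(R, 2)) = Mul(3, Pow(R, 2)))
Function('A')(l) = Mul(9, Pow(Add(27, l), 2)) (Function('A')(l) = Mul(9, Pow(Add(l, Mul(3, Pow(-3, 2))), 2)) = Mul(9, Pow(Add(l, Mul(3, 9)), 2)) = Mul(9, Pow(Add(l, 27), 2)) = Mul(9, Pow(Add(27, l), 2)))
Mul(Add(Function('A')(-159), -16731), Add(37067, -45384)) = Mul(Add(Mul(9, Pow(Add(27, -159), 2)), -16731), Add(37067, -45384)) = Mul(Add(Mul(9, Pow(-132, 2)), -16731), -8317) = Mul(Add(Mul(9, 17424), -16731), -8317) = Mul(Add(156816, -16731), -8317) = Mul(140085, -8317) = -1165086945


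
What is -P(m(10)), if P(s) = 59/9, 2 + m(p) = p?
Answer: -59/9 ≈ -6.5556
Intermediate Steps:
m(p) = -2 + p
P(s) = 59/9 (P(s) = 59*(1/9) = 59/9)
-P(m(10)) = -1*59/9 = -59/9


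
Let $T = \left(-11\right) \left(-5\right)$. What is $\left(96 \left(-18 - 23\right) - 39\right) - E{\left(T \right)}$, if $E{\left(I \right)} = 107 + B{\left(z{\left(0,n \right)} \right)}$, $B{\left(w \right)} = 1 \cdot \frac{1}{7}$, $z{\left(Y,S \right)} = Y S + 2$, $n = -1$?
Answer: $- \frac{28575}{7} \approx -4082.1$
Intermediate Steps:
$z{\left(Y,S \right)} = 2 + S Y$ ($z{\left(Y,S \right)} = S Y + 2 = 2 + S Y$)
$B{\left(w \right)} = \frac{1}{7}$ ($B{\left(w \right)} = 1 \cdot \frac{1}{7} = \frac{1}{7}$)
$T = 55$
$E{\left(I \right)} = \frac{750}{7}$ ($E{\left(I \right)} = 107 + \frac{1}{7} = \frac{750}{7}$)
$\left(96 \left(-18 - 23\right) - 39\right) - E{\left(T \right)} = \left(96 \left(-18 - 23\right) - 39\right) - \frac{750}{7} = \left(96 \left(-41\right) - 39\right) - \frac{750}{7} = \left(-3936 - 39\right) - \frac{750}{7} = -3975 - \frac{750}{7} = - \frac{28575}{7}$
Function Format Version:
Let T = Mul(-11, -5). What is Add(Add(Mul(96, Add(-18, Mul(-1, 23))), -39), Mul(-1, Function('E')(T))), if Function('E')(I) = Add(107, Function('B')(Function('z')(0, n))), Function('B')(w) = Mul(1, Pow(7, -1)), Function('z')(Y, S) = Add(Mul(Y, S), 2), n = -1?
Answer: Rational(-28575, 7) ≈ -4082.1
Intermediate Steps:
Function('z')(Y, S) = Add(2, Mul(S, Y)) (Function('z')(Y, S) = Add(Mul(S, Y), 2) = Add(2, Mul(S, Y)))
Function('B')(w) = Rational(1, 7) (Function('B')(w) = Mul(1, Rational(1, 7)) = Rational(1, 7))
T = 55
Function('E')(I) = Rational(750, 7) (Function('E')(I) = Add(107, Rational(1, 7)) = Rational(750, 7))
Add(Add(Mul(96, Add(-18, Mul(-1, 23))), -39), Mul(-1, Function('E')(T))) = Add(Add(Mul(96, Add(-18, Mul(-1, 23))), -39), Mul(-1, Rational(750, 7))) = Add(Add(Mul(96, Add(-18, -23)), -39), Rational(-750, 7)) = Add(Add(Mul(96, -41), -39), Rational(-750, 7)) = Add(Add(-3936, -39), Rational(-750, 7)) = Add(-3975, Rational(-750, 7)) = Rational(-28575, 7)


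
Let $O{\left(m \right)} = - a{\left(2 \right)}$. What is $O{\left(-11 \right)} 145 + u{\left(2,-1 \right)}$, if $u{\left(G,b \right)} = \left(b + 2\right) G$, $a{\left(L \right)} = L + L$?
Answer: $-578$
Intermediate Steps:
$a{\left(L \right)} = 2 L$
$O{\left(m \right)} = -4$ ($O{\left(m \right)} = - 2 \cdot 2 = \left(-1\right) 4 = -4$)
$u{\left(G,b \right)} = G \left(2 + b\right)$ ($u{\left(G,b \right)} = \left(2 + b\right) G = G \left(2 + b\right)$)
$O{\left(-11 \right)} 145 + u{\left(2,-1 \right)} = \left(-4\right) 145 + 2 \left(2 - 1\right) = -580 + 2 \cdot 1 = -580 + 2 = -578$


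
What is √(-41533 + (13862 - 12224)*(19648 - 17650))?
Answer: √3231191 ≈ 1797.6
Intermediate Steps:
√(-41533 + (13862 - 12224)*(19648 - 17650)) = √(-41533 + 1638*1998) = √(-41533 + 3272724) = √3231191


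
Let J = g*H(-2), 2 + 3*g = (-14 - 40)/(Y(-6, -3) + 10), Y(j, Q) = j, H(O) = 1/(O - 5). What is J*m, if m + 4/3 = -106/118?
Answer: -12245/7434 ≈ -1.6472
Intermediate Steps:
H(O) = 1/(-5 + O)
g = -31/6 (g = -⅔ + ((-14 - 40)/(-6 + 10))/3 = -⅔ + (-54/4)/3 = -⅔ + (-54*¼)/3 = -⅔ + (⅓)*(-27/2) = -⅔ - 9/2 = -31/6 ≈ -5.1667)
J = 31/42 (J = -31/(6*(-5 - 2)) = -31/6/(-7) = -31/6*(-⅐) = 31/42 ≈ 0.73810)
m = -395/177 (m = -4/3 - 106/118 = -4/3 - 106*1/118 = -4/3 - 53/59 = -395/177 ≈ -2.2316)
J*m = (31/42)*(-395/177) = -12245/7434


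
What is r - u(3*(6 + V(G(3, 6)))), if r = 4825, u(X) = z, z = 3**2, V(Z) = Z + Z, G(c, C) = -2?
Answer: 4816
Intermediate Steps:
V(Z) = 2*Z
z = 9
u(X) = 9
r - u(3*(6 + V(G(3, 6)))) = 4825 - 1*9 = 4825 - 9 = 4816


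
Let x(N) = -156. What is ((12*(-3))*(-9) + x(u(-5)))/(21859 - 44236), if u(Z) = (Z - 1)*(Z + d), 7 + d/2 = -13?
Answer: -56/7459 ≈ -0.0075077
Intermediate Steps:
d = -40 (d = -14 + 2*(-13) = -14 - 26 = -40)
u(Z) = (-1 + Z)*(-40 + Z) (u(Z) = (Z - 1)*(Z - 40) = (-1 + Z)*(-40 + Z))
((12*(-3))*(-9) + x(u(-5)))/(21859 - 44236) = ((12*(-3))*(-9) - 156)/(21859 - 44236) = (-36*(-9) - 156)/(-22377) = (324 - 156)*(-1/22377) = 168*(-1/22377) = -56/7459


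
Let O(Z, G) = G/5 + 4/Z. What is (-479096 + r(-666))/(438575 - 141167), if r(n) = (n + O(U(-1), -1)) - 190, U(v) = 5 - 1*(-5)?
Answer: -2399759/1487040 ≈ -1.6138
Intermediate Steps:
U(v) = 10 (U(v) = 5 + 5 = 10)
O(Z, G) = 4/Z + G/5 (O(Z, G) = G*(⅕) + 4/Z = G/5 + 4/Z = 4/Z + G/5)
r(n) = -949/5 + n (r(n) = (n + (4/10 + (⅕)*(-1))) - 190 = (n + (4*(⅒) - ⅕)) - 190 = (n + (⅖ - ⅕)) - 190 = (n + ⅕) - 190 = (⅕ + n) - 190 = -949/5 + n)
(-479096 + r(-666))/(438575 - 141167) = (-479096 + (-949/5 - 666))/(438575 - 141167) = (-479096 - 4279/5)/297408 = -2399759/5*1/297408 = -2399759/1487040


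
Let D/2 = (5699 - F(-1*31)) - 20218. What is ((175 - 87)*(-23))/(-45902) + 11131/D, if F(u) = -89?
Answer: -226261261/662365860 ≈ -0.34160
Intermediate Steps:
D = -28860 (D = 2*((5699 - 1*(-89)) - 20218) = 2*((5699 + 89) - 20218) = 2*(5788 - 20218) = 2*(-14430) = -28860)
((175 - 87)*(-23))/(-45902) + 11131/D = ((175 - 87)*(-23))/(-45902) + 11131/(-28860) = (88*(-23))*(-1/45902) + 11131*(-1/28860) = -2024*(-1/45902) - 11131/28860 = 1012/22951 - 11131/28860 = -226261261/662365860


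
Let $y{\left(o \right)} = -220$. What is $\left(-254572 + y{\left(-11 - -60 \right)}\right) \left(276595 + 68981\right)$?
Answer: $-88050000192$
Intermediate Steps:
$\left(-254572 + y{\left(-11 - -60 \right)}\right) \left(276595 + 68981\right) = \left(-254572 - 220\right) \left(276595 + 68981\right) = \left(-254792\right) 345576 = -88050000192$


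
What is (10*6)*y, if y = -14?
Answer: -840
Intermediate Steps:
(10*6)*y = (10*6)*(-14) = 60*(-14) = -840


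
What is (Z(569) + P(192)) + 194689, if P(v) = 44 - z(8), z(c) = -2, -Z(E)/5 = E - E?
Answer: 194735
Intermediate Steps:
Z(E) = 0 (Z(E) = -5*(E - E) = -5*0 = 0)
P(v) = 46 (P(v) = 44 - 1*(-2) = 44 + 2 = 46)
(Z(569) + P(192)) + 194689 = (0 + 46) + 194689 = 46 + 194689 = 194735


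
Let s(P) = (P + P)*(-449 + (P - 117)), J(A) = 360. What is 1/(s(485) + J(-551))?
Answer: -1/78210 ≈ -1.2786e-5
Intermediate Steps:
s(P) = 2*P*(-566 + P) (s(P) = (2*P)*(-449 + (-117 + P)) = (2*P)*(-566 + P) = 2*P*(-566 + P))
1/(s(485) + J(-551)) = 1/(2*485*(-566 + 485) + 360) = 1/(2*485*(-81) + 360) = 1/(-78570 + 360) = 1/(-78210) = -1/78210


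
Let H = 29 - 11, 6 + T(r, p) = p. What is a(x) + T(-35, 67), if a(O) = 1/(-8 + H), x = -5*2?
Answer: 611/10 ≈ 61.100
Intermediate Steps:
T(r, p) = -6 + p
H = 18
x = -10
a(O) = ⅒ (a(O) = 1/(-8 + 18) = 1/10 = ⅒)
a(x) + T(-35, 67) = ⅒ + (-6 + 67) = ⅒ + 61 = 611/10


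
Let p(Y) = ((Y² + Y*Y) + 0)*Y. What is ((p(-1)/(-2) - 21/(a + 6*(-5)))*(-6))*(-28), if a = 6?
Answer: 315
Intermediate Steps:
p(Y) = 2*Y³ (p(Y) = ((Y² + Y²) + 0)*Y = (2*Y² + 0)*Y = (2*Y²)*Y = 2*Y³)
((p(-1)/(-2) - 21/(a + 6*(-5)))*(-6))*(-28) = (((2*(-1)³)/(-2) - 21/(6 + 6*(-5)))*(-6))*(-28) = (((2*(-1))*(-½) - 21/(6 - 30))*(-6))*(-28) = ((-2*(-½) - 21/(-24))*(-6))*(-28) = ((1 - 21*(-1/24))*(-6))*(-28) = ((1 + 7/8)*(-6))*(-28) = ((15/8)*(-6))*(-28) = -45/4*(-28) = 315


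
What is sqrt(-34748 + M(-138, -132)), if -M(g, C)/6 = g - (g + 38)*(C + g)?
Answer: 4*sqrt(8005) ≈ 357.88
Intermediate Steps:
M(g, C) = -6*g + 6*(38 + g)*(C + g) (M(g, C) = -6*(g - (g + 38)*(C + g)) = -6*(g - (38 + g)*(C + g)) = -6*g + 6*(38 + g)*(C + g))
sqrt(-34748 + M(-138, -132)) = sqrt(-34748 + (6*(-138)**2 + 222*(-138) + 228*(-132) + 6*(-132)*(-138))) = sqrt(-34748 + (6*19044 - 30636 - 30096 + 109296)) = sqrt(-34748 + (114264 - 30636 - 30096 + 109296)) = sqrt(-34748 + 162828) = sqrt(128080) = 4*sqrt(8005)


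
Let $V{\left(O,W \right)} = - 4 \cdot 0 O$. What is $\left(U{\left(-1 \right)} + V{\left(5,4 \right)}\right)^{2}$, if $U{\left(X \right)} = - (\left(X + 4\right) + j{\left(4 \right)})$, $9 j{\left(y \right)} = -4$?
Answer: $\frac{529}{81} \approx 6.5309$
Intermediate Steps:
$V{\left(O,W \right)} = 0$ ($V{\left(O,W \right)} = \left(-4\right) 0 = 0$)
$j{\left(y \right)} = - \frac{4}{9}$ ($j{\left(y \right)} = \frac{1}{9} \left(-4\right) = - \frac{4}{9}$)
$U{\left(X \right)} = - \frac{32}{9} - X$ ($U{\left(X \right)} = - (\left(X + 4\right) - \frac{4}{9}) = - (\left(4 + X\right) - \frac{4}{9}) = - (\frac{32}{9} + X) = - \frac{32}{9} - X$)
$\left(U{\left(-1 \right)} + V{\left(5,4 \right)}\right)^{2} = \left(\left(- \frac{32}{9} - -1\right) + 0\right)^{2} = \left(\left(- \frac{32}{9} + 1\right) + 0\right)^{2} = \left(- \frac{23}{9} + 0\right)^{2} = \left(- \frac{23}{9}\right)^{2} = \frac{529}{81}$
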